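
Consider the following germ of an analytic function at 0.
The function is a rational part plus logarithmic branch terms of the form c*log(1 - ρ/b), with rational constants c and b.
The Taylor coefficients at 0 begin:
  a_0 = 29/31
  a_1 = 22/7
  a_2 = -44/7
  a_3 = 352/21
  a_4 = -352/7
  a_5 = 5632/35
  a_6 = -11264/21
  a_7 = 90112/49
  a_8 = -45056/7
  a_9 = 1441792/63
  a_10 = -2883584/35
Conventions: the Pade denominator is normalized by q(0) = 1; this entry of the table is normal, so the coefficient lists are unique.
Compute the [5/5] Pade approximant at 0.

The Pade approximant has numerator coefficients [29/31, 2712/217, 114064/1953, 225656/1953, 175712/1953, 3769408/205065]; denominator coefficients [1, 10, 320/9, 160/3, 640/21, 256/63].

Taylor coefficients needed (read off): a_0 = 29/31, a_1 = 22/7, a_2 = -44/7, a_3 = 352/21, a_4 = -352/7, a_5 = 5632/35, a_6 = -11264/21, a_7 = 90112/49, a_8 = -45056/7, a_9 = 1441792/63, a_10 = -2883584/35.
Write the denominator as Q(ρ) = 1 + q1*ρ + q2*ρ^2 + q3*ρ^3 + q4*ρ^4 + q5*ρ^5. Requiring Q*f - P = O(ρ^11) with deg P <= 5 kills the coefficients of ρ^6..ρ^10 in Q*f:
  ρ^6: a_6 + q1*a_5 + q2*a_4 + q3*a_3 + q4*a_2 + q5*a_1 = 0, i.e. -11264/21 + (5632/35)*q1 + (-352/7)*q2 + (352/21)*q3 + (-44/7)*q4 + (22/7)*q5 = 0.
  ρ^7: a_7 + q1*a_6 + q2*a_5 + q3*a_4 + q4*a_3 + q5*a_2 = 0, i.e. 90112/49 + (-11264/21)*q1 + (5632/35)*q2 + (-352/7)*q3 + (352/21)*q4 + (-44/7)*q5 = 0.
  ρ^8: a_8 + q1*a_7 + q2*a_6 + q3*a_5 + q4*a_4 + q5*a_3 = 0, i.e. -45056/7 + (90112/49)*q1 + (-11264/21)*q2 + (5632/35)*q3 + (-352/7)*q4 + (352/21)*q5 = 0.
  ρ^9: a_9 + q1*a_8 + q2*a_7 + q3*a_6 + q4*a_5 + q5*a_4 = 0, i.e. 1441792/63 + (-45056/7)*q1 + (90112/49)*q2 + (-11264/21)*q3 + (5632/35)*q4 + (-352/7)*q5 = 0.
  ρ^10: a_10 + q1*a_9 + q2*a_8 + q3*a_7 + q4*a_6 + q5*a_5 = 0, i.e. -2883584/35 + (1441792/63)*q1 + (-45056/7)*q2 + (90112/49)*q3 + (-11264/21)*q4 + (5632/35)*q5 = 0.
Solving this linear system: q1 = 10, q2 = 320/9, q3 = 160/3, q4 = 640/21, q5 = 256/63.
The numerator is Q*f truncated at degree 5: P0 = a_0 = 29/31; P1 = a_1 + q1*a_0 = 2712/217; P2 = a_2 + q1*a_1 + q2*a_0 = 114064/1953; P3 = a_3 + q1*a_2 + q2*a_1 + q3*a_0 = 225656/1953; P4 = a_4 + q1*a_3 + q2*a_2 + q3*a_1 + q4*a_0 = 175712/1953; P5 = a_5 + q1*a_4 + q2*a_3 + q3*a_2 + q4*a_1 + q5*a_0 = 3769408/205065.


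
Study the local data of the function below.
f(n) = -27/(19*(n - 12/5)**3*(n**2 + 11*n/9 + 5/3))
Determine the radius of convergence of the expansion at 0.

Denominator factor (n - 12/5)^3: pole of order 3 at 12/5, modulus 12/5.
Denominator factor (n**2 + 11*n/9 + 5/3): discriminant -419/81, complex-conjugate roots (-11/18) + ((1/18)*sqrt(419))*i and (-11/18) - ((1/18)*sqrt(419))*i; poles of order 1, moduli (1/3)*sqrt(15) and (1/3)*sqrt(15).
The radius of convergence is the smallest modulus among the singular points: (1/3)*sqrt(15).

The radius of convergence is (1/3)*sqrt(15).


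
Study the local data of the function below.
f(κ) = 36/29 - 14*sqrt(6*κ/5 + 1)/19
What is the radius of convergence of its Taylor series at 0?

Branch term (-14/19)*sqrt(1 - κ/(-5/6)): its argument vanishes at κ = -5/6, a square-root branch point, modulus 5/6.
The radius of convergence is the smallest modulus among the singular points: 5/6.

The radius of convergence is 5/6.


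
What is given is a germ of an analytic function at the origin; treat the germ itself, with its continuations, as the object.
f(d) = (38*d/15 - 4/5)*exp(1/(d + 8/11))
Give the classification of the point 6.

The point is a regular point.

There is no denominator, hence no pole anywhere.
The essential point of exp(1/(d - (-8/11))) is -8/11, not 6.
So the germ continues analytically to 6.


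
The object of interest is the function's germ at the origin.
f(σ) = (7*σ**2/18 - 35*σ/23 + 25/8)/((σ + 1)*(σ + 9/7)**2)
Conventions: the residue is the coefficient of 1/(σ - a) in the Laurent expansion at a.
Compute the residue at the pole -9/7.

The residue is -45115/736.

At the order-2 pole -9/7 set g(σ) = (σ - (-9/7))^2*f(σ) = (7*σ**2/18 - 35*σ/23 + 25/8)/(σ + 1).
Order-2 pole: residue = g'(a); g'(-9/7) = -45115/736, so the residue is -45115/736.


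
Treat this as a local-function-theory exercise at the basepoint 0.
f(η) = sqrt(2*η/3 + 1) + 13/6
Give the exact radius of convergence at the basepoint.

Branch term (1)*sqrt(1 - η/(-3/2)): its argument vanishes at η = -3/2, a square-root branch point, modulus 3/2.
The radius of convergence is the smallest modulus among the singular points: 3/2.

The radius of convergence is 3/2.


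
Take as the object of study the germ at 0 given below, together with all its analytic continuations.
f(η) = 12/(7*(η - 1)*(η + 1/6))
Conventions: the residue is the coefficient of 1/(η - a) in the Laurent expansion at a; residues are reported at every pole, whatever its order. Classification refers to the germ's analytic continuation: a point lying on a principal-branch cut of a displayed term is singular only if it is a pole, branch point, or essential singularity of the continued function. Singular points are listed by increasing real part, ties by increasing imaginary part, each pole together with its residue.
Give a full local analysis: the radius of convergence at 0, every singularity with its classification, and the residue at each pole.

Radius of convergence at 0: 1/6.
At -1/6: a pole of order 1; residue -72/49.
At 1: a pole of order 1; residue 72/49.

Denominator factor (η + 1/6): pole of order 1 at -1/6, modulus 1/6.
Denominator factor (η - 1): pole of order 1 at 1, modulus 1.
The radius of convergence is the smallest modulus among the singular points: 1/6.
At the order-1 pole -1/6 set g(η) = (η - (-1/6))*f(η) = 12/(7*(η - 1)).
Simple pole: residue = g(a) at a = -1/6, which is -72/49.
At the order-1 pole 1 set g(η) = (η - (1))*f(η) = 12/(7*(η + 1/6)).
Simple pole: residue = g(a) at a = 1, which is 72/49.
List the singular points by increasing real part (a conjugate pair: the negative imaginary part first).


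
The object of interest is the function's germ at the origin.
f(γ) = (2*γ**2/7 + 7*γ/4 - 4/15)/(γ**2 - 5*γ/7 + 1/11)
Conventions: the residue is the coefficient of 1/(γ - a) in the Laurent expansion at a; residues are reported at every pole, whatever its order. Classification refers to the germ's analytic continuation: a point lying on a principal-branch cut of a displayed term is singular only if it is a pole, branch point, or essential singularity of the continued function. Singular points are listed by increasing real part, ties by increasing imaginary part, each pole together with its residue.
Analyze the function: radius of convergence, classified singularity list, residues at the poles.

Radius of convergence at 0: 5/14 - (1/154)*sqrt(869).
At 5/14 - (1/154)*sqrt(869): a pole of order 1; residue 383/392 - (183479/5109720)*sqrt(869).
At 5/14 + (1/154)*sqrt(869): a pole of order 1; residue 383/392 + (183479/5109720)*sqrt(869).

Denominator factor (γ**2 - 5*γ/7 + 1/11): discriminant 79/539, real irrational roots 5/14 + (1/154)*sqrt(869) and 5/14 - (1/154)*sqrt(869); poles of order 1, moduli 5/14 + (1/154)*sqrt(869) and 5/14 - (1/154)*sqrt(869).
The radius of convergence is the smallest modulus among the singular points: 5/14 - (1/154)*sqrt(869).
The factor γ**2 - 5*γ/7 + 1/11 splits as (γ - a)(γ - a') with a = 5/14 - (1/154)*sqrt(869), a' = 5/14 + (1/154)*sqrt(869). At the order-1 pole a set g(γ) = (γ - a)*f(γ) = [2*γ**2/7 + 7*γ/4 - 4/15] / (γ - a').
Simple pole: residue = g(a) at a = 5/14 - (1/154)*sqrt(869), which is 383/392 - (183479/5109720)*sqrt(869).
The factor γ**2 - 5*γ/7 + 1/11 splits as (γ - a)(γ - a') with a = 5/14 + (1/154)*sqrt(869), a' = 5/14 - (1/154)*sqrt(869). At the order-1 pole a set g(γ) = (γ - a)*f(γ) = [2*γ**2/7 + 7*γ/4 - 4/15] / (γ - a').
Simple pole: residue = g(a) at a = 5/14 + (1/154)*sqrt(869), which is 383/392 + (183479/5109720)*sqrt(869).
List the singular points by increasing real part (a conjugate pair: the negative imaginary part first).


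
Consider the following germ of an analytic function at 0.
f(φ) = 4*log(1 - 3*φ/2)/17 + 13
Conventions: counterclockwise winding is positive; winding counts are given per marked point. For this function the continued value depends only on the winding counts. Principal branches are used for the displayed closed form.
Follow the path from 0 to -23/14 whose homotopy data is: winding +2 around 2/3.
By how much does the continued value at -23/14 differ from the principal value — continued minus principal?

Continued minus principal equals (16/17)*pi*i.

The rational part is single-valued and drops out of the difference; each branch term changes only by its own monodromy.
(4/17)*log(1 - φ/(2/3)): each positive loop around 2/3 adds 2*pi*i to the log, so winding +2 contributes (4/17)*(2)*2*pi*i = (16/17)*pi*i.
Summing the contributions at φ = -23/14 gives (16/17)*pi*i.


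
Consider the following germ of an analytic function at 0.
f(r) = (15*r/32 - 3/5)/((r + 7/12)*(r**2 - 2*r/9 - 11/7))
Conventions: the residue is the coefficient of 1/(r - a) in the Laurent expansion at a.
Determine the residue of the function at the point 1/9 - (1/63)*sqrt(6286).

The residue is -105651/266480 - (244485/47859808)*sqrt(6286).

The factor r**2 - 2*r/9 - 11/7 splits as (r - a)(r - a') with a = 1/9 - (1/63)*sqrt(6286), a' = 1/9 + (1/63)*sqrt(6286). At the order-1 pole a set g(r) = (r - a)*f(r) = [(15*r/32 - 3/5)/(r + 7/12)] / (r - a').
Simple pole: residue = g(a) at a = 1/9 - (1/63)*sqrt(6286), which is -105651/266480 - (244485/47859808)*sqrt(6286).


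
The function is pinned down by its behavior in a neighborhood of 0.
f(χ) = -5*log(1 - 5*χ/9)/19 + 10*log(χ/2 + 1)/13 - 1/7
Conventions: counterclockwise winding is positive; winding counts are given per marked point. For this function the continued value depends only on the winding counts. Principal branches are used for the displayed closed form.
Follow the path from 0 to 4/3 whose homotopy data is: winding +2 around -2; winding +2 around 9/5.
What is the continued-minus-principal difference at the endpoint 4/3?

Continued minus principal equals (500/247)*pi*i.

The rational part is single-valued and drops out of the difference; each branch term changes only by its own monodromy.
(10/13)*log(1 - χ/(-2)): each positive loop around -2 adds 2*pi*i to the log, so winding +2 contributes (10/13)*(2)*2*pi*i = (40/13)*pi*i.
(-5/19)*log(1 - χ/(9/5)): each positive loop around 9/5 adds 2*pi*i to the log, so winding +2 contributes (-5/19)*(2)*2*pi*i = -(20/19)*pi*i.
Summing the contributions at χ = 4/3 gives (500/247)*pi*i.


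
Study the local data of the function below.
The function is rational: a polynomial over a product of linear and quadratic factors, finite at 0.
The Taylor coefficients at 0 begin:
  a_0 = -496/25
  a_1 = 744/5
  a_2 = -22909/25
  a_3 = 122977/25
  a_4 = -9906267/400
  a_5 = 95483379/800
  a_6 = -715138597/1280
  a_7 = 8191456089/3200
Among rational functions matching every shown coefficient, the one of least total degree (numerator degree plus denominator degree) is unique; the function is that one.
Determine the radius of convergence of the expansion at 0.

The radius of convergence is 1/4.

No rational of total degree below 6 reproduces all 8 coefficients; solving the [0/6] Pade equations on them gives f(χ) = -31/(25*(χ + 1/4)**2*(χ**2 + χ/4 - 1)**2), whose expansion matches every shown term.
Denominator factor (χ + 1/4)^2: pole of order 2 at -1/4, modulus 1/4.
Denominator factor (χ**2 + χ/4 - 1)^2: discriminant 65/16, real irrational roots -1/8 + (1/8)*sqrt(65) and -1/8 - (1/8)*sqrt(65); poles of order 2, moduli -1/8 + (1/8)*sqrt(65) and 1/8 + (1/8)*sqrt(65).
The radius of convergence is the smallest modulus among the singular points: 1/4.


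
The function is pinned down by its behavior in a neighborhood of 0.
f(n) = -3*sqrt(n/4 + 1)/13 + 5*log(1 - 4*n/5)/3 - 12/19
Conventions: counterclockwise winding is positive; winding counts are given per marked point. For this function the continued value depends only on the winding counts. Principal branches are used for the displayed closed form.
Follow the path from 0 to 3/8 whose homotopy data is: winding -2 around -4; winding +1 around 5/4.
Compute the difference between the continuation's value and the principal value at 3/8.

Continued minus principal equals (10/3)*pi*i.

The rational part is single-valued and drops out of the difference; each branch term changes only by its own monodromy.
(-3/13)*sqrt(1 - n/(-4)): winding -2 is even, the square root returns to the same sheet, contribution 0.
(5/3)*log(1 - n/(5/4)): each positive loop around 5/4 adds 2*pi*i to the log, so winding +1 contributes (5/3)*(1)*2*pi*i = (10/3)*pi*i.
Summing the contributions at n = 3/8 gives (10/3)*pi*i.


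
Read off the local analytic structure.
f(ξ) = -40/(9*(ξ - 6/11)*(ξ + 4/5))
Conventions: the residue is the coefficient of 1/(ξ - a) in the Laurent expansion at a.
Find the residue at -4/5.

At the order-1 pole -4/5 set g(ξ) = (ξ - (-4/5))*f(ξ) = -40/(9*(ξ - 6/11)).
Simple pole: residue = g(a) at a = -4/5, which is 1100/333.

The residue is 1100/333.


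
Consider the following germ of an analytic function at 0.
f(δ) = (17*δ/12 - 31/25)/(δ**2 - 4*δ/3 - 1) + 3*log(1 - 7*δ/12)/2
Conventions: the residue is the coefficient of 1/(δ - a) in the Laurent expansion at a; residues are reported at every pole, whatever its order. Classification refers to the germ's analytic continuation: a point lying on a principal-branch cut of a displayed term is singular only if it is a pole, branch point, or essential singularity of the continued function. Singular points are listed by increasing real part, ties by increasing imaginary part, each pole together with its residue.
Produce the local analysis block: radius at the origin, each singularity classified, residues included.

Denominator factor (δ**2 - 4*δ/3 - 1): discriminant 52/9, real irrational roots 2/3 + (1/3)*sqrt(13) and 2/3 - (1/3)*sqrt(13); poles of order 1, moduli 2/3 + (1/3)*sqrt(13) and -2/3 + (1/3)*sqrt(13).
Branch term (3/2)*log(1 - δ/(12/7)): its argument vanishes at δ = 12/7, a logarithmic branch point, modulus 12/7.
The radius of convergence is the smallest modulus among the singular points: -2/3 + (1/3)*sqrt(13).
The branch term is analytic at 2/3 - (1/3)*sqrt(13) and contributes nothing to the residue; only the rational part matters.
The factor δ**2 - 4*δ/3 - 1 splits as (δ - a)(δ - a') with a = 2/3 - (1/3)*sqrt(13), a' = 2/3 + (1/3)*sqrt(13). At the order-1 pole a set g(δ) = (δ - a)*(rational part) = [17*δ/12 - 31/25] / (δ - a').
Simple pole: residue = g(a) at a = 2/3 - (1/3)*sqrt(13), which is 17/24 + (133/3900)*sqrt(13).
The branch term is analytic at 2/3 + (1/3)*sqrt(13) and contributes nothing to the residue; only the rational part matters.
The factor δ**2 - 4*δ/3 - 1 splits as (δ - a)(δ - a') with a = 2/3 + (1/3)*sqrt(13), a' = 2/3 - (1/3)*sqrt(13). At the order-1 pole a set g(δ) = (δ - a)*(rational part) = [17*δ/12 - 31/25] / (δ - a').
Simple pole: residue = g(a) at a = 2/3 + (1/3)*sqrt(13), which is 17/24 - (133/3900)*sqrt(13).
List the singular points by increasing real part (a conjugate pair: the negative imaginary part first).

Radius of convergence at 0: -2/3 + (1/3)*sqrt(13).
At 2/3 - (1/3)*sqrt(13): a pole of order 1; residue 17/24 + (133/3900)*sqrt(13).
At 12/7: a logarithmic branch point.
At 2/3 + (1/3)*sqrt(13): a pole of order 1; residue 17/24 - (133/3900)*sqrt(13).


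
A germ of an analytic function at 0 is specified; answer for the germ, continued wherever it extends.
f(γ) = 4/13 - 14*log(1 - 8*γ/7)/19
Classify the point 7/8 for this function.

The point is a logarithmic branch point.

The term (-14/19)*log(1 - γ/(7/8)) has argument 1 - 7/8/(7/8) = 0 at 7/8: a logarithmic (infinitely-sheeted) branch point; the remaining terms are analytic or single-valued there.


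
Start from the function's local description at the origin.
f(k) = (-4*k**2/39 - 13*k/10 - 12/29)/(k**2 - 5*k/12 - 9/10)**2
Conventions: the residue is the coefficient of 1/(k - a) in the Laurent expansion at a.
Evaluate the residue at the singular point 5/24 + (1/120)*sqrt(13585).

The residue is (3858696/2783047553)*sqrt(13585).

The factor k**2 - 5*k/12 - 9/10 splits as (k - a)(k - a') with a = 5/24 + (1/120)*sqrt(13585), a' = 5/24 - (1/120)*sqrt(13585). At the order-2 pole a set g(k) = (k - a)^2*f(k) = [-4*k**2/39 - 13*k/10 - 12/29] / (k - a')^2.
Order-2 pole: residue = g'(a); g'(5/24 + (1/120)*sqrt(13585)) = (3858696/2783047553)*sqrt(13585), so the residue is (3858696/2783047553)*sqrt(13585).


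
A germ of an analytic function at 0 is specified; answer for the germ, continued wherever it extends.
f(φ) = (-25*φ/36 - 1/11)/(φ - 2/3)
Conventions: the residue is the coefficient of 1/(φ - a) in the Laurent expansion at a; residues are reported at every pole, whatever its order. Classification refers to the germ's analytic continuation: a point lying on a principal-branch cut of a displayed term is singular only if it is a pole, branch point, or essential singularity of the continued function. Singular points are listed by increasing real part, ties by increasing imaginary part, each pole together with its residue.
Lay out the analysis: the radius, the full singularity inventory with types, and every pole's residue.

Radius of convergence at 0: 2/3.
At 2/3: a pole of order 1; residue -329/594.

Denominator factor (φ - 2/3): pole of order 1 at 2/3, modulus 2/3.
The radius of convergence is the smallest modulus among the singular points: 2/3.
At the order-1 pole 2/3 set g(φ) = (φ - (2/3))*f(φ) = -25*φ/36 - 1/11.
Simple pole: residue = g(a) at a = 2/3, which is -329/594.


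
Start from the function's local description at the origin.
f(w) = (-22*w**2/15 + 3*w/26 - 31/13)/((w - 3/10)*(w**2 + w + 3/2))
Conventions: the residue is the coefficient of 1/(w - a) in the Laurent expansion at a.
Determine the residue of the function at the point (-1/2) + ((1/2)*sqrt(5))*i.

The residue is (-29/378) - ((7171/24570)*sqrt(5))*i.

The factor w**2 + w + 3/2 splits as (w - a)(w - a') with a = (-1/2) + ((1/2)*sqrt(5))*i, a' = (-1/2) - ((1/2)*sqrt(5))*i. At the order-1 pole a set g(w) = (w - a)*f(w) = [(-22*w**2/15 + 3*w/26 - 31/13)/(w - 3/10)] / (w - a').
Simple pole: residue = g(a) at a = (-1/2) + ((1/2)*sqrt(5))*i, which is (-29/378) - ((7171/24570)*sqrt(5))*i.


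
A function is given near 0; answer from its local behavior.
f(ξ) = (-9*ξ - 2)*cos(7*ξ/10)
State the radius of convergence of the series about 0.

The radius of convergence is infinite.

The factor cos(7*ξ/10) is entire and contributes no finite singular point.
The polynomial part has no poles.
No finite singular points: the Taylor series at 0 converges everywhere.


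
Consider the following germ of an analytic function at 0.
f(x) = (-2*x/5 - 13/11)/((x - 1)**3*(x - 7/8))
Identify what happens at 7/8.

The point is a pole of order 1.

The denominator factor x - 7/8 vanishes at 7/8 and appears to the power 1; the numerator there equals -337/220, nonzero, and no other factor vanishes.
Hence a pole whose order is the multiplicity, 1.


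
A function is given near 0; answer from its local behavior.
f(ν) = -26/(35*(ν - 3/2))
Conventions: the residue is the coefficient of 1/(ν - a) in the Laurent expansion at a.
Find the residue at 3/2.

The residue is -26/35.

At the order-1 pole 3/2 set g(ν) = (ν - (3/2))*f(ν) = -26/35.
Simple pole: residue = g(a) at a = 3/2, which is -26/35.


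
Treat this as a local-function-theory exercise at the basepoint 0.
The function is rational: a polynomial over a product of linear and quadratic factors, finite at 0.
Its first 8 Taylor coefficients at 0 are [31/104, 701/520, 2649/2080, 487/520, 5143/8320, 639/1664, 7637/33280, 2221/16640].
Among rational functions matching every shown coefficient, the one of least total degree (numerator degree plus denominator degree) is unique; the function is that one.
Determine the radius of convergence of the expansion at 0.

No rational of total degree below 3 reproduces all 8 coefficients; solving the [1/2] Pade equations on them gives f(x) = (21*x/5 + 31/26)/(x - 2)**2, whose expansion matches every shown term.
Denominator factor (x - 2)^2: pole of order 2 at 2, modulus 2.
The radius of convergence is the smallest modulus among the singular points: 2.

The radius of convergence is 2.


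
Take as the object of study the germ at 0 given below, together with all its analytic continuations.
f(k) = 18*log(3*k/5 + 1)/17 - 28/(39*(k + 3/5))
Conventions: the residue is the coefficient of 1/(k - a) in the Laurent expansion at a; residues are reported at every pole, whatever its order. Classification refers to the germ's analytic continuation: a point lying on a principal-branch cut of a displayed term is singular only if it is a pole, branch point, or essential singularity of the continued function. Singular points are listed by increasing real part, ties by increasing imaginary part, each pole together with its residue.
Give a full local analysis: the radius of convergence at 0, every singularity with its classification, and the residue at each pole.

Denominator factor (k + 3/5): pole of order 1 at -3/5, modulus 3/5.
Branch term (18/17)*log(1 - k/(-5/3)): its argument vanishes at k = -5/3, a logarithmic branch point, modulus 5/3.
The radius of convergence is the smallest modulus among the singular points: 3/5.
The branch term is analytic at -3/5 and contributes nothing to the residue; only the rational part matters.
At the order-1 pole -3/5 set g(k) = (k - (-3/5))*(rational part) = -28/39.
Simple pole: residue = g(a) at a = -3/5, which is -28/39.
List the singular points by increasing real part (a conjugate pair: the negative imaginary part first).

Radius of convergence at 0: 3/5.
At -5/3: a logarithmic branch point.
At -3/5: a pole of order 1; residue -28/39.


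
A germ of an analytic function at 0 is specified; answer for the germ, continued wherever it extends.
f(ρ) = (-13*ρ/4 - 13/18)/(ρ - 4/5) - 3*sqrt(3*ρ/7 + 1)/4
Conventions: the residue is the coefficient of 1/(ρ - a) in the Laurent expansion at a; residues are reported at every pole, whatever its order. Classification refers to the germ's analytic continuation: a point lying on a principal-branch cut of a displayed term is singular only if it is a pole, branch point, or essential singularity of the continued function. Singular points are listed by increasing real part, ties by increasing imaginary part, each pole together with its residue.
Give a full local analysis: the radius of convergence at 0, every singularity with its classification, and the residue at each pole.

Denominator factor (ρ - 4/5): pole of order 1 at 4/5, modulus 4/5.
Branch term (-3/4)*sqrt(1 - ρ/(-7/3)): its argument vanishes at ρ = -7/3, a square-root branch point, modulus 7/3.
The radius of convergence is the smallest modulus among the singular points: 4/5.
The branch term is analytic at 4/5 and contributes nothing to the residue; only the rational part matters.
At the order-1 pole 4/5 set g(ρ) = (ρ - (4/5))*(rational part) = -13*ρ/4 - 13/18.
Simple pole: residue = g(a) at a = 4/5, which is -299/90.
List the singular points by increasing real part (a conjugate pair: the negative imaginary part first).

Radius of convergence at 0: 4/5.
At -7/3: an algebraic (square-root) branch point.
At 4/5: a pole of order 1; residue -299/90.


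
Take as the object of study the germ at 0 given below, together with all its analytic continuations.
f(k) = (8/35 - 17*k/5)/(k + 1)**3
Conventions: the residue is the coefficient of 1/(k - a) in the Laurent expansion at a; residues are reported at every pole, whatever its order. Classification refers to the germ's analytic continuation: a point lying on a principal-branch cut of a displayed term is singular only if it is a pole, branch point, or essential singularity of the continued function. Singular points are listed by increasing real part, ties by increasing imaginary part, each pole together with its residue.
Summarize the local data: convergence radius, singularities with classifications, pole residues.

Radius of convergence at 0: 1.
At -1: a pole of order 3; residue 0.

Denominator factor (k + 1)^3: pole of order 3 at -1, modulus 1.
The radius of convergence is the smallest modulus among the singular points: 1.
At the order-3 pole -1 set g(k) = (k - (-1))^3*f(k) = 8/35 - 17*k/5.
Order-3 pole: residue = g''(a)/2; g''(-1) = 0, so the residue is 0.


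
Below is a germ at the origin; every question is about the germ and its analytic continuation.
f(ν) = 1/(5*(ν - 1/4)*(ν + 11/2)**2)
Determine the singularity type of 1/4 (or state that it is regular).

The point is a pole of order 1.

The denominator factor ν - 1/4 vanishes at 1/4 and appears to the power 1; the numerator there equals 1/5, nonzero, and no other factor vanishes.
Hence a pole whose order is the multiplicity, 1.


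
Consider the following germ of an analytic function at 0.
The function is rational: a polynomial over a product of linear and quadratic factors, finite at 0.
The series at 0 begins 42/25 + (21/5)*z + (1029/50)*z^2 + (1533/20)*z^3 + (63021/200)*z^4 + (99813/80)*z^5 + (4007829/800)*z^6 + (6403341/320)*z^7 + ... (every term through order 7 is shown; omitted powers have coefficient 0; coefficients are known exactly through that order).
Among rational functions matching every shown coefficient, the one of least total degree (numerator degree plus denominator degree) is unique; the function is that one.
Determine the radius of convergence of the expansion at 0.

The radius of convergence is 1/4.

No rational of total degree below 2 reproduces all 8 coefficients; solving the [0/2] Pade equations on them gives f(z) = -7/(25*(z - 1/4)*(z + 2/3)), whose expansion matches every shown term.
Denominator factor (z - 1/4): pole of order 1 at 1/4, modulus 1/4.
Denominator factor (z + 2/3): pole of order 1 at -2/3, modulus 2/3.
The radius of convergence is the smallest modulus among the singular points: 1/4.


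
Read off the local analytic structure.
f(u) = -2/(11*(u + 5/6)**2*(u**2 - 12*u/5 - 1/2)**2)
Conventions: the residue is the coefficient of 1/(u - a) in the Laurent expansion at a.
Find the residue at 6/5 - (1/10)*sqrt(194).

The factor u**2 - 12*u/5 - 1/2 splits as (u - a)(u - a') with a = 6/5 - (1/10)*sqrt(194), a' = 6/5 + (1/10)*sqrt(194). At the order-2 pole a set g(u) = (u - a)^2*f(u) = [-2/(11*(u + 5/6)**2)] / (u - a')^2.
Order-2 pole: residue = g'(a); g'(6/5 - (1/10)*sqrt(194)) = 1897344/27117145 + (1234112508/255145217305)*sqrt(194), so the residue is 1897344/27117145 + (1234112508/255145217305)*sqrt(194).

The residue is 1897344/27117145 + (1234112508/255145217305)*sqrt(194).


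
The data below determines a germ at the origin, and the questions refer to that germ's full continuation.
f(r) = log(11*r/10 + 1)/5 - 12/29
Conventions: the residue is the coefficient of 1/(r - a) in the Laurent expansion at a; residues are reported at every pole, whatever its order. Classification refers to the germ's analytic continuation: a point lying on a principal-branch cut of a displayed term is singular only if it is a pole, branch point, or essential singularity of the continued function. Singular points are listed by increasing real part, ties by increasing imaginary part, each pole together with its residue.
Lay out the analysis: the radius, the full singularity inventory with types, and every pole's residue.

Branch term (1/5)*log(1 - r/(-10/11)): its argument vanishes at r = -10/11, a logarithmic branch point, modulus 10/11.
The radius of convergence is the smallest modulus among the singular points: 10/11.

Radius of convergence at 0: 10/11.
At -10/11: a logarithmic branch point.


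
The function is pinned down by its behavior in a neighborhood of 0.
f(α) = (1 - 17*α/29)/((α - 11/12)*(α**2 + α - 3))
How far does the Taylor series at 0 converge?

The radius of convergence is 11/12.

Denominator factor (α**2 + α - 3): discriminant 13, real irrational roots -1/2 + (1/2)*sqrt(13) and -1/2 - (1/2)*sqrt(13); poles of order 1, moduli -1/2 + (1/2)*sqrt(13) and 1/2 + (1/2)*sqrt(13).
Denominator factor (α - 11/12): pole of order 1 at 11/12, modulus 11/12.
The radius of convergence is the smallest modulus among the singular points: 11/12.


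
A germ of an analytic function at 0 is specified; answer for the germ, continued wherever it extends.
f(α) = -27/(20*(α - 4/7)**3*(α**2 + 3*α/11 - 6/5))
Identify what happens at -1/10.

Denominator factors: α**2 + 3*α/11 - 6/5 = -1339/1100 at α = -1/10; α - 4/7 = -47/70 at α = -1/10 — none vanishes.
So the germ continues analytically to -1/10.

The point is a regular point.


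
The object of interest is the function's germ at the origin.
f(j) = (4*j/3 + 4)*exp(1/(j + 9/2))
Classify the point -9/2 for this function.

The exponent 1/(j - (-9/2)) has a pole at -9/2, so exp(1/(j - (-9/2))) takes every nonzero value near it: an essential singularity (not a pole of any order).

The point is an essential singularity.


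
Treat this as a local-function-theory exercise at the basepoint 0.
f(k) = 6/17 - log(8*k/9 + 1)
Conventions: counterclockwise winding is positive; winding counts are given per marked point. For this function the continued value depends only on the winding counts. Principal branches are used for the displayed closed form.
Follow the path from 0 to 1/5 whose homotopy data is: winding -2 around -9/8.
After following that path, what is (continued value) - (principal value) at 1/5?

Continued minus principal equals (4)*pi*i.

The rational part is single-valued and drops out of the difference; each branch term changes only by its own monodromy.
(-1)*log(1 - k/(-9/8)): each positive loop around -9/8 adds 2*pi*i to the log, so winding -2 contributes (-1)*(-2)*2*pi*i = (4)*pi*i.
Summing the contributions at k = 1/5 gives (4)*pi*i.


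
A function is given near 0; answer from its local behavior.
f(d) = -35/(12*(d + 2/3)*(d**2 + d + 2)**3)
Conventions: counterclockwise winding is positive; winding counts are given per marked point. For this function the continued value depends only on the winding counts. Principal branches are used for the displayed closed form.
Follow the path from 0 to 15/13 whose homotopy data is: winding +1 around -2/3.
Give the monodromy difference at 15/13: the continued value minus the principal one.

Continued minus principal equals 0.

The function is rational, hence single-valued: continuing it around any pole returns the same value, so the difference is 0.


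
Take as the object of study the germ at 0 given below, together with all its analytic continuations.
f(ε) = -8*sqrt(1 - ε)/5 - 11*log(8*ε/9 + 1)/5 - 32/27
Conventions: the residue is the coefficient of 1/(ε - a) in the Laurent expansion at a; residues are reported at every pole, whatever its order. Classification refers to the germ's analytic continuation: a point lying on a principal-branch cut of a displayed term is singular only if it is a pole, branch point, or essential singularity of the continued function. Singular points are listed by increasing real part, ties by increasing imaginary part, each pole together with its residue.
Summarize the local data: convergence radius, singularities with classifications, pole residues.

Radius of convergence at 0: 1.
At -9/8: a logarithmic branch point.
At 1: an algebraic (square-root) branch point.

Branch term (-11/5)*log(1 - ε/(-9/8)): its argument vanishes at ε = -9/8, a logarithmic branch point, modulus 9/8.
Branch term (-8/5)*sqrt(1 - ε/(1)): its argument vanishes at ε = 1, a square-root branch point, modulus 1.
The radius of convergence is the smallest modulus among the singular points: 1.
List the singular points by increasing real part (a conjugate pair: the negative imaginary part first).


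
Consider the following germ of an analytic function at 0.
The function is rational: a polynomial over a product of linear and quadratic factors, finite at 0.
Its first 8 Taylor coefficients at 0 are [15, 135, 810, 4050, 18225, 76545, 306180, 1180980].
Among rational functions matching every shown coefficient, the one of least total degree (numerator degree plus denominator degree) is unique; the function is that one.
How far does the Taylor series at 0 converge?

No rational of total degree below 3 reproduces all 8 coefficients; solving the [0/3] Pade equations on them gives f(j) = -5/(9*(j - 1/3)**3), whose expansion matches every shown term.
Denominator factor (j - 1/3)^3: pole of order 3 at 1/3, modulus 1/3.
The radius of convergence is the smallest modulus among the singular points: 1/3.

The radius of convergence is 1/3.


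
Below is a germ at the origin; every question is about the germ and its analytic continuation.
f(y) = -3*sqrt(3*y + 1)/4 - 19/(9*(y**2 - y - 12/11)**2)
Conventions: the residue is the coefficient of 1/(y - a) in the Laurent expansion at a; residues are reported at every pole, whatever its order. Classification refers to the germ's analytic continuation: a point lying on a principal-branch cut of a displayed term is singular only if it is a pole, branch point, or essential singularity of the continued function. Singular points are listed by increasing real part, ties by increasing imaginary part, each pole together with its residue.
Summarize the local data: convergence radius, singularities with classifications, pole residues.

Denominator factor (y**2 - y - 12/11)^2: discriminant 59/11, real irrational roots 1/2 + (1/22)*sqrt(649) and 1/2 - (1/22)*sqrt(649); poles of order 2, moduli 1/2 + (1/22)*sqrt(649) and -1/2 + (1/22)*sqrt(649).
Branch term (-3/4)*sqrt(1 - y/(-1/3)): its argument vanishes at y = -1/3, a square-root branch point, modulus 1/3.
The radius of convergence is the smallest modulus among the singular points: 1/3.
The branch term is analytic at 1/2 - (1/22)*sqrt(649) and contributes nothing to the residue; only the rational part matters.
The factor y**2 - y - 12/11 splits as (y - a)(y - a') with a = 1/2 - (1/22)*sqrt(649), a' = 1/2 + (1/22)*sqrt(649). At the order-2 pole a set g(y) = (y - a)^2*(rational part) = [-19/9] / (y - a')^2.
Order-2 pole: residue = g'(a); g'(1/2 - (1/22)*sqrt(649)) = -(418/31329)*sqrt(649), so the residue is -(418/31329)*sqrt(649).
The branch term is analytic at 1/2 + (1/22)*sqrt(649) and contributes nothing to the residue; only the rational part matters.
The factor y**2 - y - 12/11 splits as (y - a)(y - a') with a = 1/2 + (1/22)*sqrt(649), a' = 1/2 - (1/22)*sqrt(649). At the order-2 pole a set g(y) = (y - a)^2*(rational part) = [-19/9] / (y - a')^2.
Order-2 pole: residue = g'(a); g'(1/2 + (1/22)*sqrt(649)) = (418/31329)*sqrt(649), so the residue is (418/31329)*sqrt(649).
List the singular points by increasing real part (a conjugate pair: the negative imaginary part first).

Radius of convergence at 0: 1/3.
At 1/2 - (1/22)*sqrt(649): a pole of order 2; residue -(418/31329)*sqrt(649).
At -1/3: an algebraic (square-root) branch point.
At 1/2 + (1/22)*sqrt(649): a pole of order 2; residue (418/31329)*sqrt(649).


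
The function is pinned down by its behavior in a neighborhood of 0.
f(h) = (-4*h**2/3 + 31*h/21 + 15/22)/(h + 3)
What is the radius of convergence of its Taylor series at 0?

Denominator factor (h + 3): pole of order 1 at -3, modulus 3.
The radius of convergence is the smallest modulus among the singular points: 3.

The radius of convergence is 3.


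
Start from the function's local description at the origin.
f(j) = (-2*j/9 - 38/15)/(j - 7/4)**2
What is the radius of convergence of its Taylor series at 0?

Denominator factor (j - 7/4)^2: pole of order 2 at 7/4, modulus 7/4.
The radius of convergence is the smallest modulus among the singular points: 7/4.

The radius of convergence is 7/4.


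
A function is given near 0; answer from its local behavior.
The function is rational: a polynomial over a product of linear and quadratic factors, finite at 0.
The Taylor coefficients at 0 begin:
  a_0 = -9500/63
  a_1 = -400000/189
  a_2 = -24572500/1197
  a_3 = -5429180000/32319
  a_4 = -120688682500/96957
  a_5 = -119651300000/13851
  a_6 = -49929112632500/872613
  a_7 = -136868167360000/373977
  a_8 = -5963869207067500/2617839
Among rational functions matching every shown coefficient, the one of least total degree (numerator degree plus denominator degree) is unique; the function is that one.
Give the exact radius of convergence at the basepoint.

No rational of total degree below 7 reproduces all 9 coefficients; solving the [2/5] Pade equations on them gives f(ν) = (-12*ν**2/19 + ν + 19/7)/((ν - 1/5)**3*(ν + 3/2)**2), whose expansion matches every shown term.
Denominator factor (ν - 1/5)^3: pole of order 3 at 1/5, modulus 1/5.
Denominator factor (ν + 3/2)^2: pole of order 2 at -3/2, modulus 3/2.
The radius of convergence is the smallest modulus among the singular points: 1/5.

The radius of convergence is 1/5.


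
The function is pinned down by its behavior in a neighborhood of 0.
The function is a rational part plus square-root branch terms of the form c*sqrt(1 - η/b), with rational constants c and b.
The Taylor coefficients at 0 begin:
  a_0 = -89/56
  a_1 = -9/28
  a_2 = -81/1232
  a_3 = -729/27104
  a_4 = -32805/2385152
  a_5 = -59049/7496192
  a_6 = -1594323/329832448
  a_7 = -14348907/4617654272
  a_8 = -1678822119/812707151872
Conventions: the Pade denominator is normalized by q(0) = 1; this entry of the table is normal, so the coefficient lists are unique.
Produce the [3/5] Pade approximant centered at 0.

The Pade approximant has numerator coefficients [-89/56, 419915/257664, -28122417/92587264, -23119101/581977088]; denominator coefficients [1, -39541/32208, 658101/1653344, -1574505/72747136, 1215/36373568, -575181/3200873984].

Taylor coefficients needed (read off): a_0 = -89/56, a_1 = -9/28, a_2 = -81/1232, a_3 = -729/27104, a_4 = -32805/2385152, a_5 = -59049/7496192, a_6 = -1594323/329832448, a_7 = -14348907/4617654272, a_8 = -1678822119/812707151872.
Write the denominator as Q(η) = 1 + q1*η + q2*η^2 + q3*η^3 + q4*η^4 + q5*η^5. Requiring Q*f - P = O(η^9) with deg P <= 3 kills the coefficients of η^4..η^8 in Q*f:
  η^4: a_4 + q1*a_3 + q2*a_2 + q3*a_1 + q4*a_0 = 0, i.e. -32805/2385152 + (-729/27104)*q1 + (-81/1232)*q2 + (-9/28)*q3 + (-89/56)*q4 = 0.
  η^5: a_5 + q1*a_4 + q2*a_3 + q3*a_2 + q4*a_1 + q5*a_0 = 0, i.e. -59049/7496192 + (-32805/2385152)*q1 + (-729/27104)*q2 + (-81/1232)*q3 + (-9/28)*q4 + (-89/56)*q5 = 0.
  η^6: a_6 + q1*a_5 + q2*a_4 + q3*a_3 + q4*a_2 + q5*a_1 = 0, i.e. -1594323/329832448 + (-59049/7496192)*q1 + (-32805/2385152)*q2 + (-729/27104)*q3 + (-81/1232)*q4 + (-9/28)*q5 = 0.
  η^7: a_7 + q1*a_6 + q2*a_5 + q3*a_4 + q4*a_3 + q5*a_2 = 0, i.e. -14348907/4617654272 + (-1594323/329832448)*q1 + (-59049/7496192)*q2 + (-32805/2385152)*q3 + (-729/27104)*q4 + (-81/1232)*q5 = 0.
  η^8: a_8 + q1*a_7 + q2*a_6 + q3*a_5 + q4*a_4 + q5*a_3 = 0, i.e. -1678822119/812707151872 + (-14348907/4617654272)*q1 + (-1594323/329832448)*q2 + (-59049/7496192)*q3 + (-32805/2385152)*q4 + (-729/27104)*q5 = 0.
Solving this linear system: q1 = -39541/32208, q2 = 658101/1653344, q3 = -1574505/72747136, q4 = 1215/36373568, q5 = -575181/3200873984.
The numerator is Q*f truncated at degree 3: P0 = a_0 = -89/56; P1 = a_1 + q1*a_0 = 419915/257664; P2 = a_2 + q1*a_1 + q2*a_0 = -28122417/92587264; P3 = a_3 + q1*a_2 + q2*a_1 + q3*a_0 = -23119101/581977088.


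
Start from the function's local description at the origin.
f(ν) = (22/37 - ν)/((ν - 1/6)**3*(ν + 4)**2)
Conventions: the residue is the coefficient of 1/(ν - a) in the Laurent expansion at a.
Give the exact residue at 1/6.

The residue is 92232/2890625.

At the order-3 pole 1/6 set g(ν) = (ν - (1/6))^3*f(ν) = (22/37 - ν)/(ν + 4)**2.
Order-3 pole: residue = g''(a)/2; g''(1/6) = 184464/2890625, so the residue is 92232/2890625.


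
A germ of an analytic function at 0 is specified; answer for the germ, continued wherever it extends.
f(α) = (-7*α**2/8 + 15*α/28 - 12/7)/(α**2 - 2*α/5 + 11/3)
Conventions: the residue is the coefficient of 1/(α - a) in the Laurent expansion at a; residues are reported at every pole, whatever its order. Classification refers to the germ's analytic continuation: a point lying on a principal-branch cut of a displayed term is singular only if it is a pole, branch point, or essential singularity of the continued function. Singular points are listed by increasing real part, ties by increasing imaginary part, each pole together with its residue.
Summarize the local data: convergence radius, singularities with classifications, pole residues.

Denominator factor (α**2 - 2*α/5 + 11/3): discriminant -1088/75, complex-conjugate roots (1/5) + ((4/15)*sqrt(51))*i and (1/5) - ((4/15)*sqrt(51))*i; poles of order 1, moduli (1/3)*sqrt(33) and (1/3)*sqrt(33).
The radius of convergence is the smallest modulus among the singular points: (1/3)*sqrt(33).
The factor α**2 - 2*α/5 + 11/3 splits as (α - a)(α - a') with a = (1/5) - ((4/15)*sqrt(51))*i, a' = (1/5) + ((4/15)*sqrt(51))*i. At the order-1 pole a set g(α) = (α - a)*f(α) = [-7*α**2/8 + 15*α/28 - 12/7] / (α - a').
Simple pole: residue = g(a) at a = (1/5) - ((4/15)*sqrt(51))*i, which is (13/140) + ((6431/114240)*sqrt(51))*i.
The factor α**2 - 2*α/5 + 11/3 splits as (α - a)(α - a') with a = (1/5) + ((4/15)*sqrt(51))*i, a' = (1/5) - ((4/15)*sqrt(51))*i. At the order-1 pole a set g(α) = (α - a)*f(α) = [-7*α**2/8 + 15*α/28 - 12/7] / (α - a').
Simple pole: residue = g(a) at a = (1/5) + ((4/15)*sqrt(51))*i, which is (13/140) - ((6431/114240)*sqrt(51))*i.
List the singular points by increasing real part (a conjugate pair: the negative imaginary part first).

Radius of convergence at 0: (1/3)*sqrt(33).
At (1/5) - ((4/15)*sqrt(51))*i: a pole of order 1; residue (13/140) + ((6431/114240)*sqrt(51))*i.
At (1/5) + ((4/15)*sqrt(51))*i: a pole of order 1; residue (13/140) - ((6431/114240)*sqrt(51))*i.
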